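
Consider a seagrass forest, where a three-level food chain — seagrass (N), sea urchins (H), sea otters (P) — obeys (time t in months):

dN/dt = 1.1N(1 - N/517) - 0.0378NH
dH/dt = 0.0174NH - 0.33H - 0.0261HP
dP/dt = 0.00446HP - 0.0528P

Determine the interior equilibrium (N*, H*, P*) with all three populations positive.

N* ≈ 307, H* ≈ 11.8, P* ≈ 192

From dP/dt = 0: 0.00446H* = 0.0528, so H* = 11.8.
From dN/dt = 0: 1.1(1 - N*/517) = 0.0378·11.8, giving N* = 517·(1 - 0.407) = 307.
From dH/dt = 0: 0.0174·307 - 0.33 = 0.0261P*, so P* = 5.01/0.0261 = 192.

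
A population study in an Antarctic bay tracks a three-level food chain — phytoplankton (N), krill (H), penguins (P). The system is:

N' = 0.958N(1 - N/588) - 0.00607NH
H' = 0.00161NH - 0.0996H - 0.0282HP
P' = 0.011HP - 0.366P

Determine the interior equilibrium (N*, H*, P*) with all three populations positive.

N* ≈ 464, H* ≈ 33.3, P* ≈ 23

From dP/dt = 0: 0.011H* = 0.366, so H* = 33.3.
From dN/dt = 0: 0.958(1 - N*/588) = 0.00607·33.3, giving N* = 588·(1 - 0.211) = 464.
From dH/dt = 0: 0.00161·464 - 0.0996 = 0.0282P*, so P* = 0.648/0.0282 = 23.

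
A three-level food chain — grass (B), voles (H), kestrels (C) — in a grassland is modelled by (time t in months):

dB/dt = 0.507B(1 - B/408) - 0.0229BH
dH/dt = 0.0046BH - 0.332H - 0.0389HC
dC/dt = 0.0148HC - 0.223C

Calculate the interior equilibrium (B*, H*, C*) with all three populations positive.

B* ≈ 130, H* ≈ 15.1, C* ≈ 6.88

From dC/dt = 0: 0.0148H* = 0.223, so H* = 15.1.
From dB/dt = 0: 0.507(1 - B*/408) = 0.0229·15.1, giving B* = 408·(1 - 0.681) = 130.
From dH/dt = 0: 0.0046·130 - 0.332 = 0.0389C*, so C* = 0.268/0.0389 = 6.88.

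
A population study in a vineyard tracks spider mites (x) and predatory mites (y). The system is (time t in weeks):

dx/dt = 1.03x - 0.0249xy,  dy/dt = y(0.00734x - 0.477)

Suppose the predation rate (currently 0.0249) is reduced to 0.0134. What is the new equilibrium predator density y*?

At the interior fixed point, setting dx/dt = 0 with x > 0 fixes y* = (prey growth rate)/(xy coefficient) — independent of the other coefficients.
With the change, y* = 1.03/0.0134 = 76.9; it rises from 41.4.

y* ≈ 76.9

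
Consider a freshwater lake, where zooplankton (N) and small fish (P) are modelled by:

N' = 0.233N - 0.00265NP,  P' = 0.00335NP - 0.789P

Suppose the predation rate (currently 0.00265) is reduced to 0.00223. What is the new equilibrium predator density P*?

At the interior fixed point, setting dN/dt = 0 with N > 0 fixes P* = (prey growth rate)/(NP coefficient) — independent of the other coefficients.
With the change, P* = 0.233/0.00223 = 104; it rises from 87.9.

P* ≈ 104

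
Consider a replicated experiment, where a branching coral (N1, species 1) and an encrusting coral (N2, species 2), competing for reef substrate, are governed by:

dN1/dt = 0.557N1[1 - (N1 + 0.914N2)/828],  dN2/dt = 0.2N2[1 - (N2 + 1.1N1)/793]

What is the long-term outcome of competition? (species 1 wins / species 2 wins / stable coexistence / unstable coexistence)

Compare the nullcline intercepts: K1/α12 = 828/0.914 = 906 > K2 = 793; K2/α21 = 793/1.1 = 721 < K1 = 828.
Since the inequalities point opposite ways, species 1 can invade but species 2 cannot.

species 1 excludes species 2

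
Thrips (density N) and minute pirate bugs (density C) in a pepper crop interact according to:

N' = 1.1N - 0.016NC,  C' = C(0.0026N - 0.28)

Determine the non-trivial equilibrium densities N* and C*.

N* ≈ 108, C* ≈ 68.8

Set dC/dt = 0 with C > 0: 0.0026N - 0.28 = 0, so N* = 0.28/0.0026 = 108.
Set dN/dt = 0 with N > 0: 1.1 - 0.016C = 0, so C* = 1.1/0.016 = 68.8.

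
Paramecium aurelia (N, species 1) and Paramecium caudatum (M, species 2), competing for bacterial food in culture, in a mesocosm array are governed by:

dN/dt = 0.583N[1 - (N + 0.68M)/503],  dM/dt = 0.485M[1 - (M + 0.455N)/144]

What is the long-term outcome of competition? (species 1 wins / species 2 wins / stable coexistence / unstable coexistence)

Compare the nullcline intercepts: K1/α12 = 503/0.68 = 740 > K2 = 144; K2/α21 = 144/0.455 = 316 < K1 = 503.
Since the inequalities point opposite ways, species 1 can invade but species 2 cannot.

species 1 excludes species 2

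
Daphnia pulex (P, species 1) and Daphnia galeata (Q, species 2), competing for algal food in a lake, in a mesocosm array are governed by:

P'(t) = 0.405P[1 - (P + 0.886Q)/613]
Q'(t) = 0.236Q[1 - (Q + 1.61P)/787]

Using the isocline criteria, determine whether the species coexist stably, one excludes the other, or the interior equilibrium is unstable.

Compare the nullcline intercepts: K1/α12 = 613/0.886 = 692 < K2 = 787; K2/α21 = 787/1.61 = 489 < K1 = 613.
Since both are reversed, neither can invade when rare; the interior point is a saddle.

unstable coexistence (outcome depends on initial conditions)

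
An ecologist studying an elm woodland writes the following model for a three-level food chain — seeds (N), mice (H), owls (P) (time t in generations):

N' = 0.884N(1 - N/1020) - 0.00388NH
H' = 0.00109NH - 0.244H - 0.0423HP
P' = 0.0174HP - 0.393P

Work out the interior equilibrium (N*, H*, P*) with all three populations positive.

From dP/dt = 0: 0.0174H* = 0.393, so H* = 22.6.
From dN/dt = 0: 0.884(1 - N*/1020) = 0.00388·22.6, giving N* = 1020·(1 - 0.0991) = 919.
From dH/dt = 0: 0.00109·919 - 0.244 = 0.0423P*, so P* = 0.758/0.0423 = 17.9.

N* ≈ 919, H* ≈ 22.6, P* ≈ 17.9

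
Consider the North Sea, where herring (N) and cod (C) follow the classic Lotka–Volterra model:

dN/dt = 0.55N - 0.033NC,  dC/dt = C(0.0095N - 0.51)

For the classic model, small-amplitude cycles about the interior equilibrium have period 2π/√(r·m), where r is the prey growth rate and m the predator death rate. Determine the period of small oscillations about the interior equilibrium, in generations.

T ≈ 11.9 generations

Here r = 0.55 and m = 0.51, so r·m = 0.281.
ω = √0.281 = 0.53 per generation, hence T = 2π/ω ≈ 11.9 generations.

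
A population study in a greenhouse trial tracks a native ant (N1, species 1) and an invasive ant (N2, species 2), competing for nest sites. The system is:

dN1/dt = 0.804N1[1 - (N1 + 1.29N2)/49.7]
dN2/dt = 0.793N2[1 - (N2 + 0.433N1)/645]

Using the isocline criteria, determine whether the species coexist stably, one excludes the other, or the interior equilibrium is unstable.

species 2 excludes species 1

Compare the nullcline intercepts: K1/α12 = 49.7/1.29 = 38.5 < K2 = 645; K2/α21 = 645/0.433 = 1490 > K1 = 49.7.
Since the inequalities point opposite ways, species 2 can invade but species 1 cannot.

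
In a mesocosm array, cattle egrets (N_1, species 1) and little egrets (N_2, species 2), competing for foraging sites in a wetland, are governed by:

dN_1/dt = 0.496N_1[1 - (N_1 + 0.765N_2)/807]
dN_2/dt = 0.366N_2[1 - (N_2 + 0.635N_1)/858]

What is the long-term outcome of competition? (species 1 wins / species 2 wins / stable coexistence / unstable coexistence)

stable coexistence

Compare the nullcline intercepts: K1/α12 = 807/0.765 = 1050 > K2 = 858; K2/α21 = 858/0.635 = 1350 > K1 = 807.
Since both inequalities hold, each species can invade when rare, so the interior equilibrium is stable.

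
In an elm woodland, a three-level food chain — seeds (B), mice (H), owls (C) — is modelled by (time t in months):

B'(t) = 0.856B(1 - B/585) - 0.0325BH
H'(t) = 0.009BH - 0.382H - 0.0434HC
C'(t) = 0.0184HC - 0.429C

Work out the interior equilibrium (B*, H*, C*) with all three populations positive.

B* ≈ 67.1, H* ≈ 23.3, C* ≈ 5.12

From dC/dt = 0: 0.0184H* = 0.429, so H* = 23.3.
From dB/dt = 0: 0.856(1 - B*/585) = 0.0325·23.3, giving B* = 585·(1 - 0.885) = 67.1.
From dH/dt = 0: 0.009·67.1 - 0.382 = 0.0434C*, so C* = 0.222/0.0434 = 5.12.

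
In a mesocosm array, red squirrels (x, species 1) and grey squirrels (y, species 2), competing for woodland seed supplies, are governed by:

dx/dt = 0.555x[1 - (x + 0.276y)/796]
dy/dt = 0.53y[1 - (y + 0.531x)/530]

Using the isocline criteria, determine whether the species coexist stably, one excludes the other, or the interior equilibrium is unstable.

Compare the nullcline intercepts: K1/α12 = 796/0.276 = 2880 > K2 = 530; K2/α21 = 530/0.531 = 998 > K1 = 796.
Since both inequalities hold, each species can invade when rare, so the interior equilibrium is stable.

stable coexistence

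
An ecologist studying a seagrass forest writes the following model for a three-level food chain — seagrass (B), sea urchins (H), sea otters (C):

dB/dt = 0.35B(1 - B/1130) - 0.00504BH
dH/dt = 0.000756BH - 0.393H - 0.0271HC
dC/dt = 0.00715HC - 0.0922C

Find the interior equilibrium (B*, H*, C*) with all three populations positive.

B* ≈ 920, H* ≈ 12.9, C* ≈ 11.2

From dC/dt = 0: 0.00715H* = 0.0922, so H* = 12.9.
From dB/dt = 0: 0.35(1 - B*/1130) = 0.00504·12.9, giving B* = 1130·(1 - 0.186) = 920.
From dH/dt = 0: 0.000756·920 - 0.393 = 0.0271C*, so C* = 0.303/0.0271 = 11.2.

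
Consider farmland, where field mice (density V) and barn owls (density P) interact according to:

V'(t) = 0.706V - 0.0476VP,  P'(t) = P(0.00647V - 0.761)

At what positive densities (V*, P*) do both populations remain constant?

V* ≈ 118, P* ≈ 14.8

Set dP/dt = 0 with P > 0: 0.00647V - 0.761 = 0, so V* = 0.761/0.00647 = 118.
Set dV/dt = 0 with V > 0: 0.706 - 0.0476P = 0, so P* = 0.706/0.0476 = 14.8.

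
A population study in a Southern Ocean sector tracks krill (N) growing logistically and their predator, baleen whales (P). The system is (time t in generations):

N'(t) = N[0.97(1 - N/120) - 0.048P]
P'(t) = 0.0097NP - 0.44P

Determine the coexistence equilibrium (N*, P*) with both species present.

From dP/dt = 0 with P > 0: 0.0097N* = 0.44, so N* = 45.4.
Substitute into dN/dt = 0: 0.97(1 - 45.4/120) = 0.048P*.
The bracket is 0.622, giving P* = 0.603/0.048 = 12.6.

N* ≈ 45.4, P* ≈ 12.6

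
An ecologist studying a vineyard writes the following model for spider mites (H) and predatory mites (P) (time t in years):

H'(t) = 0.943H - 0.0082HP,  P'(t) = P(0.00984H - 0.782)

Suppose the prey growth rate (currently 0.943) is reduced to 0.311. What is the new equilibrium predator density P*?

At the interior fixed point, setting dH/dt = 0 with H > 0 fixes P* = (prey growth rate)/(HP coefficient) — independent of the other coefficients.
With the change, P* = 0.311/0.0082 = 37.9; it falls from 115.

P* ≈ 37.9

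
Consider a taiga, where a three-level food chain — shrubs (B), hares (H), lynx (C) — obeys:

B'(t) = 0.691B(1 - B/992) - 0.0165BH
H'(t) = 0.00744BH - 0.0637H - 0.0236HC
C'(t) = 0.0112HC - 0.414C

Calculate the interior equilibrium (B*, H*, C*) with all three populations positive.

From dC/dt = 0: 0.0112H* = 0.414, so H* = 37.
From dB/dt = 0: 0.691(1 - B*/992) = 0.0165·37, giving B* = 992·(1 - 0.883) = 116.
From dH/dt = 0: 0.00744·116 - 0.0637 = 0.0236C*, so C* = 0.802/0.0236 = 34.

B* ≈ 116, H* ≈ 37, C* ≈ 34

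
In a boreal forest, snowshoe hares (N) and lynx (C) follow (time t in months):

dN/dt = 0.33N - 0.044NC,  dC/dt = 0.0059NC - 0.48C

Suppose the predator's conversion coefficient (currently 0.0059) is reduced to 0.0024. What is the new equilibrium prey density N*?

At the interior fixed point, setting dC/dt = 0 with C > 0 fixes N* = (predator death rate)/(NC coefficient) — independent of the other coefficients.
With the change, N* = 0.48/0.0024 = 200; it rises from 81.4.

N* ≈ 200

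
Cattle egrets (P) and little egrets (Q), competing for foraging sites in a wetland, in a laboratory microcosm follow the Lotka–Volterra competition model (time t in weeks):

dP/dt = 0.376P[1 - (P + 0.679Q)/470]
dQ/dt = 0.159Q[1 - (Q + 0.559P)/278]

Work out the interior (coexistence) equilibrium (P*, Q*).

P* ≈ 453, Q* ≈ 24.6

Setting both brackets to zero gives the nullclines P + 0.679Q = 470 and 0.559P + Q = 278.
Substituting Q = 278 - 0.559P into the first: P(1 - 0.679·0.559) = 470 - 0.679·278.
So P* = 281/0.62 = 453, and then Q* = 278 - 0.559·453 = 24.6.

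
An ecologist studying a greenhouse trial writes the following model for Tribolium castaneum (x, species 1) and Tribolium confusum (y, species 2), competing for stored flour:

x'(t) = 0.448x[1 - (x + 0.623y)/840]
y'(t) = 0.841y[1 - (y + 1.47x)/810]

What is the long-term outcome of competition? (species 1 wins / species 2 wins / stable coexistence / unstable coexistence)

species 1 excludes species 2

Compare the nullcline intercepts: K1/α12 = 840/0.623 = 1350 > K2 = 810; K2/α21 = 810/1.47 = 551 < K1 = 840.
Since the inequalities point opposite ways, species 1 can invade but species 2 cannot.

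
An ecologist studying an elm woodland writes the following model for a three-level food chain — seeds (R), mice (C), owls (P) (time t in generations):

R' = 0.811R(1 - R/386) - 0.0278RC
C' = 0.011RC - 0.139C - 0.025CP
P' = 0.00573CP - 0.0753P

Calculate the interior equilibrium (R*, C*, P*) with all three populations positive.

From dP/dt = 0: 0.00573C* = 0.0753, so C* = 13.1.
From dR/dt = 0: 0.811(1 - R*/386) = 0.0278·13.1, giving R* = 386·(1 - 0.45) = 212.
From dC/dt = 0: 0.011·212 - 0.139 = 0.025P*, so P* = 2.19/0.025 = 87.8.

R* ≈ 212, C* ≈ 13.1, P* ≈ 87.8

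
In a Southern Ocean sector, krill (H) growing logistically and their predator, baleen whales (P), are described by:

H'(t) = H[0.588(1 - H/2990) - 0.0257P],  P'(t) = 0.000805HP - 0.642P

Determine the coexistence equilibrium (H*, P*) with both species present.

H* ≈ 798, P* ≈ 16.8

From dP/dt = 0 with P > 0: 0.000805H* = 0.642, so H* = 798.
Substitute into dH/dt = 0: 0.588(1 - 798/2990) = 0.0257P*.
The bracket is 0.733, giving P* = 0.431/0.0257 = 16.8.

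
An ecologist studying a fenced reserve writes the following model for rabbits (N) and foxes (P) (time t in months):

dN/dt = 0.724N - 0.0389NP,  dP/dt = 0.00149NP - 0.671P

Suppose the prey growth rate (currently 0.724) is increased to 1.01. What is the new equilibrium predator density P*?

P* ≈ 26

At the interior fixed point, setting dN/dt = 0 with N > 0 fixes P* = (prey growth rate)/(NP coefficient) — independent of the other coefficients.
With the change, P* = 1.01/0.0389 = 26; it rises from 18.6.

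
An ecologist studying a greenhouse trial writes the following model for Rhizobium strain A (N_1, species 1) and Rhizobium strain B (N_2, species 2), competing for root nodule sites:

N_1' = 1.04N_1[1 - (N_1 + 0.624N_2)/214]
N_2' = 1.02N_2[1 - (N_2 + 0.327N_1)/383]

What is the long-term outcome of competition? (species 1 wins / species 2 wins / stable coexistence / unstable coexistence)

species 2 excludes species 1

Compare the nullcline intercepts: K1/α12 = 214/0.624 = 343 < K2 = 383; K2/α21 = 383/0.327 = 1170 > K1 = 214.
Since the inequalities point opposite ways, species 2 can invade but species 1 cannot.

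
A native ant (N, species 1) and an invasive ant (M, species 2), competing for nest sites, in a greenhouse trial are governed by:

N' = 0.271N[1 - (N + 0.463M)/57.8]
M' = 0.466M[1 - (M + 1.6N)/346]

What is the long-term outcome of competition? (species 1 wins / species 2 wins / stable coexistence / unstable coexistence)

Compare the nullcline intercepts: K1/α12 = 57.8/0.463 = 125 < K2 = 346; K2/α21 = 346/1.6 = 216 > K1 = 57.8.
Since the inequalities point opposite ways, species 2 can invade but species 1 cannot.

species 2 excludes species 1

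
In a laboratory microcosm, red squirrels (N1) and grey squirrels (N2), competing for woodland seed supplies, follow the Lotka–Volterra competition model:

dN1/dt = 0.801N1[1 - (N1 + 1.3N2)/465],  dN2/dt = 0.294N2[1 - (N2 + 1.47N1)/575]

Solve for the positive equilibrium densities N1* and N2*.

Setting both brackets to zero gives the nullclines N1 + 1.3N2 = 465 and 1.47N1 + N2 = 575.
Substituting N2 = 575 - 1.47N1 into the first: N1(1 - 1.3·1.47) = 465 - 1.3·575.
So N1* = -282/-0.911 = 310, and then N2* = 575 - 1.47·310 = 119.

N1* ≈ 310, N2* ≈ 119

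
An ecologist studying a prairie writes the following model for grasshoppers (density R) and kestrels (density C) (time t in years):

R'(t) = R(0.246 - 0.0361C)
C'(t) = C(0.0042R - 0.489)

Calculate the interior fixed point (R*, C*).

R* ≈ 116, C* ≈ 6.81

Set dC/dt = 0 with C > 0: 0.0042R - 0.489 = 0, so R* = 0.489/0.0042 = 116.
Set dR/dt = 0 with R > 0: 0.246 - 0.0361C = 0, so C* = 0.246/0.0361 = 6.81.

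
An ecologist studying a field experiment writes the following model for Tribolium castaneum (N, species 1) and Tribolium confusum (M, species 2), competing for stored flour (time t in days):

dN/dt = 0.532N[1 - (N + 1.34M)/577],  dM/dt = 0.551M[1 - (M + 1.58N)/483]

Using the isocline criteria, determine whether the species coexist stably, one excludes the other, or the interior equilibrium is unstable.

unstable coexistence (outcome depends on initial conditions)

Compare the nullcline intercepts: K1/α12 = 577/1.34 = 431 < K2 = 483; K2/α21 = 483/1.58 = 306 < K1 = 577.
Since both are reversed, neither can invade when rare; the interior point is a saddle.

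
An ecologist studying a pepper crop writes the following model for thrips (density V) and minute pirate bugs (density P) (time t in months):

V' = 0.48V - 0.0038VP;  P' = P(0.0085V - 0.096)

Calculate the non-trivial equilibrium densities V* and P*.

V* ≈ 11.3, P* ≈ 126

Set dP/dt = 0 with P > 0: 0.0085V - 0.096 = 0, so V* = 0.096/0.0085 = 11.3.
Set dV/dt = 0 with V > 0: 0.48 - 0.0038P = 0, so P* = 0.48/0.0038 = 126.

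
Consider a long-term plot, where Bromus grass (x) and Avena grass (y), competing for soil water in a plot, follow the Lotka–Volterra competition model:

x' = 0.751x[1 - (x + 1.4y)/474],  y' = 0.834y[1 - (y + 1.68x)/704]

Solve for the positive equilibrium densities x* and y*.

x* ≈ 378, y* ≈ 68.3

Setting both brackets to zero gives the nullclines x + 1.4y = 474 and 1.68x + y = 704.
Substituting y = 704 - 1.68x into the first: x(1 - 1.4·1.68) = 474 - 1.4·704.
So x* = -512/-1.35 = 378, and then y* = 704 - 1.68·378 = 68.3.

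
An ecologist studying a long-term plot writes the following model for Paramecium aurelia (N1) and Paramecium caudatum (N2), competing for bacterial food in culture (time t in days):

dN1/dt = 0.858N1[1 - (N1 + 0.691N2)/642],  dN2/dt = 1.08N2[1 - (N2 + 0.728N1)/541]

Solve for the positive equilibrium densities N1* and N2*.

N1* ≈ 540, N2* ≈ 148

Setting both brackets to zero gives the nullclines N1 + 0.691N2 = 642 and 0.728N1 + N2 = 541.
Substituting N2 = 541 - 0.728N1 into the first: N1(1 - 0.691·0.728) = 642 - 0.691·541.
So N1* = 268/0.497 = 540, and then N2* = 541 - 0.728·540 = 148.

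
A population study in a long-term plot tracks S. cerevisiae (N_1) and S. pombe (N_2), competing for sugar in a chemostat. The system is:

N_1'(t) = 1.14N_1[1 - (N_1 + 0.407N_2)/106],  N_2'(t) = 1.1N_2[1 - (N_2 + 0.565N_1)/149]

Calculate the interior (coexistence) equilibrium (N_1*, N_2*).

Setting both brackets to zero gives the nullclines N_1 + 0.407N_2 = 106 and 0.565N_1 + N_2 = 149.
Substituting N_2 = 149 - 0.565N_1 into the first: N_1(1 - 0.407·0.565) = 106 - 0.407·149.
So N_1* = 45.4/0.77 = 58.9, and then N_2* = 149 - 0.565·58.9 = 116.

N_1* ≈ 58.9, N_2* ≈ 116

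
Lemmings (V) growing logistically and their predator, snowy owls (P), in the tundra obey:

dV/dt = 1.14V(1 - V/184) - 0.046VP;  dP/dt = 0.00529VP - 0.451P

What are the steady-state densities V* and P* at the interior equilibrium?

From dP/dt = 0 with P > 0: 0.00529V* = 0.451, so V* = 85.3.
Substitute into dV/dt = 0: 1.14(1 - 85.3/184) = 0.046P*.
The bracket is 0.537, giving P* = 0.612/0.046 = 13.3.

V* ≈ 85.3, P* ≈ 13.3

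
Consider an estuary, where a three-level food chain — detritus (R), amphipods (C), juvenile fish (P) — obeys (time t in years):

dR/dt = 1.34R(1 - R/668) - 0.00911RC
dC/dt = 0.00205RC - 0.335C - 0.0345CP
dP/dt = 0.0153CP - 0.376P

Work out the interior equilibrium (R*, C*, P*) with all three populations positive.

R* ≈ 556, C* ≈ 24.6, P* ≈ 23.4

From dP/dt = 0: 0.0153C* = 0.376, so C* = 24.6.
From dR/dt = 0: 1.34(1 - R*/668) = 0.00911·24.6, giving R* = 668·(1 - 0.167) = 556.
From dC/dt = 0: 0.00205·556 - 0.335 = 0.0345P*, so P* = 0.806/0.0345 = 23.4.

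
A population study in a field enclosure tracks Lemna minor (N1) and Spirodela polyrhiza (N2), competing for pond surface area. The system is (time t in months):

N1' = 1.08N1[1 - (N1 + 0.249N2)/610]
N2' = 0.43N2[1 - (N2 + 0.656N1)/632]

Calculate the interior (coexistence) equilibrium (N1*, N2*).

N1* ≈ 541, N2* ≈ 277

Setting both brackets to zero gives the nullclines N1 + 0.249N2 = 610 and 0.656N1 + N2 = 632.
Substituting N2 = 632 - 0.656N1 into the first: N1(1 - 0.249·0.656) = 610 - 0.249·632.
So N1* = 453/0.837 = 541, and then N2* = 632 - 0.656·541 = 277.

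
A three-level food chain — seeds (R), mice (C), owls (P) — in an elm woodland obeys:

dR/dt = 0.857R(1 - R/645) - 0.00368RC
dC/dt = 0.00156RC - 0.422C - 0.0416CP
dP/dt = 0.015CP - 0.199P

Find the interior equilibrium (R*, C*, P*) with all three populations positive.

R* ≈ 608, C* ≈ 13.3, P* ≈ 12.7

From dP/dt = 0: 0.015C* = 0.199, so C* = 13.3.
From dR/dt = 0: 0.857(1 - R*/645) = 0.00368·13.3, giving R* = 645·(1 - 0.057) = 608.
From dC/dt = 0: 0.00156·608 - 0.422 = 0.0416P*, so P* = 0.527/0.0416 = 12.7.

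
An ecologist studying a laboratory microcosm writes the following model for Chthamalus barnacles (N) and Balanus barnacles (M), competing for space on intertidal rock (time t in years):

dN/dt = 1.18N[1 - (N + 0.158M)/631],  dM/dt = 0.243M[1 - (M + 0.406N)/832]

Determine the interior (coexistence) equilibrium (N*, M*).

N* ≈ 534, M* ≈ 615

Setting both brackets to zero gives the nullclines N + 0.158M = 631 and 0.406N + M = 832.
Substituting M = 832 - 0.406N into the first: N(1 - 0.158·0.406) = 631 - 0.158·832.
So N* = 500/0.936 = 534, and then M* = 832 - 0.406·534 = 615.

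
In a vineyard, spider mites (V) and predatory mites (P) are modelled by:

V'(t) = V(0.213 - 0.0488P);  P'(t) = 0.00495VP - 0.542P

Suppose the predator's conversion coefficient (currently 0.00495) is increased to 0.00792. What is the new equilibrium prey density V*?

At the interior fixed point, setting dP/dt = 0 with P > 0 fixes V* = (predator death rate)/(VP coefficient) — independent of the other coefficients.
With the change, V* = 0.542/0.00792 = 68.4; it falls from 109.

V* ≈ 68.4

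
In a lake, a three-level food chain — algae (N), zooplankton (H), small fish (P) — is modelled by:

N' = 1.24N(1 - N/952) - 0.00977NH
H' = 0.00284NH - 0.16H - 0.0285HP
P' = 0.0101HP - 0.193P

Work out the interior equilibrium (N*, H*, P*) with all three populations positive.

N* ≈ 809, H* ≈ 19.1, P* ≈ 75

From dP/dt = 0: 0.0101H* = 0.193, so H* = 19.1.
From dN/dt = 0: 1.24(1 - N*/952) = 0.00977·19.1, giving N* = 952·(1 - 0.151) = 809.
From dH/dt = 0: 0.00284·809 - 0.16 = 0.0285P*, so P* = 2.14/0.0285 = 75.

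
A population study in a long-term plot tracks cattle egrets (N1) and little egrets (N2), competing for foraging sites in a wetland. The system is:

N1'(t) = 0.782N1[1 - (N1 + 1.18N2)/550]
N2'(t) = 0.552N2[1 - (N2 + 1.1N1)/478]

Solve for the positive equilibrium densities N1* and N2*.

Setting both brackets to zero gives the nullclines N1 + 1.18N2 = 550 and 1.1N1 + N2 = 478.
Substituting N2 = 478 - 1.1N1 into the first: N1(1 - 1.18·1.1) = 550 - 1.18·478.
So N1* = -14/-0.298 = 47.1, and then N2* = 478 - 1.1·47.1 = 426.

N1* ≈ 47.1, N2* ≈ 426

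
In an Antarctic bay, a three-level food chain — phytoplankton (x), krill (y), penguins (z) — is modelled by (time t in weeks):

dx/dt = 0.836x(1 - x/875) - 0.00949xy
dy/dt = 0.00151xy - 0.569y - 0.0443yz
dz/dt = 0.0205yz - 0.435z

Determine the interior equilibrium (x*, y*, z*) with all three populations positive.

x* ≈ 664, y* ≈ 21.2, z* ≈ 9.8

From dz/dt = 0: 0.0205y* = 0.435, so y* = 21.2.
From dx/dt = 0: 0.836(1 - x*/875) = 0.00949·21.2, giving x* = 875·(1 - 0.241) = 664.
From dy/dt = 0: 0.00151·664 - 0.569 = 0.0443z*, so z* = 0.434/0.0443 = 9.8.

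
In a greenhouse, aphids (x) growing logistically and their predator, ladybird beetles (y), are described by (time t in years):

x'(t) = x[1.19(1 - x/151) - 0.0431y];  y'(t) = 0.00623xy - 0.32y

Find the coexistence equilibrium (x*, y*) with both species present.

x* ≈ 51.4, y* ≈ 18.2

From dy/dt = 0 with y > 0: 0.00623x* = 0.32, so x* = 51.4.
Substitute into dx/dt = 0: 1.19(1 - 51.4/151) = 0.0431y*.
The bracket is 0.66, giving y* = 0.785/0.0431 = 18.2.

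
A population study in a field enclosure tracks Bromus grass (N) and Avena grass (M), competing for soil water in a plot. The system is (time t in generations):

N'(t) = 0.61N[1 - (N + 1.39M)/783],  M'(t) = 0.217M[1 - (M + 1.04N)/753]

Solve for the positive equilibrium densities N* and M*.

Setting both brackets to zero gives the nullclines N + 1.39M = 783 and 1.04N + M = 753.
Substituting M = 753 - 1.04N into the first: N(1 - 1.39·1.04) = 783 - 1.39·753.
So N* = -264/-0.446 = 592, and then M* = 753 - 1.04·592 = 138.

N* ≈ 592, M* ≈ 138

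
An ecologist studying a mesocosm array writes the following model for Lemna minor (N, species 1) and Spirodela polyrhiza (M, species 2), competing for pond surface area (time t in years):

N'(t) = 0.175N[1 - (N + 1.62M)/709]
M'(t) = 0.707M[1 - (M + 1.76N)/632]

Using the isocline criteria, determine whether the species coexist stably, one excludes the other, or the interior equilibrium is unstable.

Compare the nullcline intercepts: K1/α12 = 709/1.62 = 438 < K2 = 632; K2/α21 = 632/1.76 = 359 < K1 = 709.
Since both are reversed, neither can invade when rare; the interior point is a saddle.

unstable coexistence (outcome depends on initial conditions)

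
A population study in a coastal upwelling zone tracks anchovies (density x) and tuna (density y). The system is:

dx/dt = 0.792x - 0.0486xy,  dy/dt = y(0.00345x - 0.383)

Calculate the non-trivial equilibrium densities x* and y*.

x* ≈ 111, y* ≈ 16.3

Set dy/dt = 0 with y > 0: 0.00345x - 0.383 = 0, so x* = 0.383/0.00345 = 111.
Set dx/dt = 0 with x > 0: 0.792 - 0.0486y = 0, so y* = 0.792/0.0486 = 16.3.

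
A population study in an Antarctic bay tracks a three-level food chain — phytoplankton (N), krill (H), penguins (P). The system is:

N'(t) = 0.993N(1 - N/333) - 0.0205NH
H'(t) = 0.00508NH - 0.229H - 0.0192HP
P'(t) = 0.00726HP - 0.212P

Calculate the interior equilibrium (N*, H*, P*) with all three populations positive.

N* ≈ 132, H* ≈ 29.2, P* ≈ 23.1

From dP/dt = 0: 0.00726H* = 0.212, so H* = 29.2.
From dN/dt = 0: 0.993(1 - N*/333) = 0.0205·29.2, giving N* = 333·(1 - 0.603) = 132.
From dH/dt = 0: 0.00508·132 - 0.229 = 0.0192P*, so P* = 0.443/0.0192 = 23.1.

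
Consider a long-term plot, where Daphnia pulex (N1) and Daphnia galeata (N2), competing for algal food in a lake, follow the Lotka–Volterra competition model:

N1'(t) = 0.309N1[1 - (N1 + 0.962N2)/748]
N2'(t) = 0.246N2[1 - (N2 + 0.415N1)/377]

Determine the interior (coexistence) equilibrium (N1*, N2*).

N1* ≈ 641, N2* ≈ 111

Setting both brackets to zero gives the nullclines N1 + 0.962N2 = 748 and 0.415N1 + N2 = 377.
Substituting N2 = 377 - 0.415N1 into the first: N1(1 - 0.962·0.415) = 748 - 0.962·377.
So N1* = 385/0.601 = 641, and then N2* = 377 - 0.415·641 = 111.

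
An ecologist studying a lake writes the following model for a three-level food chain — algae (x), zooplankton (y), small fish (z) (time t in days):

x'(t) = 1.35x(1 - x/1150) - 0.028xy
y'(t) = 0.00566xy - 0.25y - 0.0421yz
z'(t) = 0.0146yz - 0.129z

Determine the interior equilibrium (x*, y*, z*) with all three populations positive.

x* ≈ 939, y* ≈ 8.84, z* ≈ 120

From dz/dt = 0: 0.0146y* = 0.129, so y* = 8.84.
From dx/dt = 0: 1.35(1 - x*/1150) = 0.028·8.84, giving x* = 1150·(1 - 0.183) = 939.
From dy/dt = 0: 0.00566·939 - 0.25 = 0.0421z*, so z* = 5.07/0.0421 = 120.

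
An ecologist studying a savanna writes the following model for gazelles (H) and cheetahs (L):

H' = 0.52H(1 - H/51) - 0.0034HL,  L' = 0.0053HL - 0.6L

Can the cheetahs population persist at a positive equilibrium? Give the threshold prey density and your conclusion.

Threshold H = 113; K < 113, so no, the predator goes extinct.

The predator equation gives dL/dt > 0 only when H > 0.6/0.0053 = 113.
Without the predator, H → K = 51. Since 51 < 113, the predator cannot invade.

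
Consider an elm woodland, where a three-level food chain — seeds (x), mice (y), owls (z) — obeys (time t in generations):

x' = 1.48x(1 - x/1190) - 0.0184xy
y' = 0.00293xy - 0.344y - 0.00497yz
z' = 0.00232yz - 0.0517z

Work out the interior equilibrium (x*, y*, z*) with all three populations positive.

From dz/dt = 0: 0.00232y* = 0.0517, so y* = 22.3.
From dx/dt = 0: 1.48(1 - x*/1190) = 0.0184·22.3, giving x* = 1190·(1 - 0.277) = 860.
From dy/dt = 0: 0.00293·860 - 0.344 = 0.00497z*, so z* = 2.18/0.00497 = 438.

x* ≈ 860, y* ≈ 22.3, z* ≈ 438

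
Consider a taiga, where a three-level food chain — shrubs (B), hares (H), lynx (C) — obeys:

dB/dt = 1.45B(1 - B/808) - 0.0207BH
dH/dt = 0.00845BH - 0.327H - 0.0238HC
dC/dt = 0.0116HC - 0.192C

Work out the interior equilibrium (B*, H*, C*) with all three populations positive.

B* ≈ 617, H* ≈ 16.6, C* ≈ 205

From dC/dt = 0: 0.0116H* = 0.192, so H* = 16.6.
From dB/dt = 0: 1.45(1 - B*/808) = 0.0207·16.6, giving B* = 808·(1 - 0.236) = 617.
From dH/dt = 0: 0.00845·617 - 0.327 = 0.0238C*, so C* = 4.89/0.0238 = 205.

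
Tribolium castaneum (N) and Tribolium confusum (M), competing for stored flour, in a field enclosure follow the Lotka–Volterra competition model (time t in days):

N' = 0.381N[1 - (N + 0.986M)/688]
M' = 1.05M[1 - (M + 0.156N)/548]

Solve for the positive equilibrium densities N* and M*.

N* ≈ 175, M* ≈ 521

Setting both brackets to zero gives the nullclines N + 0.986M = 688 and 0.156N + M = 548.
Substituting M = 548 - 0.156N into the first: N(1 - 0.986·0.156) = 688 - 0.986·548.
So N* = 148/0.846 = 175, and then M* = 548 - 0.156·175 = 521.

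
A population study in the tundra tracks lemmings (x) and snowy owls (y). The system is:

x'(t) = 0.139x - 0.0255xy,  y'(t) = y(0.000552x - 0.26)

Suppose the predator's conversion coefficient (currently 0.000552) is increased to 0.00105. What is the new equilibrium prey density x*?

x* ≈ 248

At the interior fixed point, setting dy/dt = 0 with y > 0 fixes x* = (predator death rate)/(xy coefficient) — independent of the other coefficients.
With the change, x* = 0.26/0.00105 = 248; it falls from 471.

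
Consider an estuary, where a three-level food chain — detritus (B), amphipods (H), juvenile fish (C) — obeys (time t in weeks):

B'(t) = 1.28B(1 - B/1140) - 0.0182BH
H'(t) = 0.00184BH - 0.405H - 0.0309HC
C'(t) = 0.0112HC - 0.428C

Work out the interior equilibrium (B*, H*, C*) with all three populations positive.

From dC/dt = 0: 0.0112H* = 0.428, so H* = 38.2.
From dB/dt = 0: 1.28(1 - B*/1140) = 0.0182·38.2, giving B* = 1140·(1 - 0.543) = 521.
From dH/dt = 0: 0.00184·521 - 0.405 = 0.0309C*, so C* = 0.553/0.0309 = 17.9.

B* ≈ 521, H* ≈ 38.2, C* ≈ 17.9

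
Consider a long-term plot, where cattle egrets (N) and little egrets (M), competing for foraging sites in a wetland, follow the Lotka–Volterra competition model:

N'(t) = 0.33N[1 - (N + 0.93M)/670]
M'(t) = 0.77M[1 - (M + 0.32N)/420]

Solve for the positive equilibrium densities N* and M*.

Setting both brackets to zero gives the nullclines N + 0.93M = 670 and 0.32N + M = 420.
Substituting M = 420 - 0.32N into the first: N(1 - 0.93·0.32) = 670 - 0.93·420.
So N* = 279/0.702 = 398, and then M* = 420 - 0.32·398 = 293.

N* ≈ 398, M* ≈ 293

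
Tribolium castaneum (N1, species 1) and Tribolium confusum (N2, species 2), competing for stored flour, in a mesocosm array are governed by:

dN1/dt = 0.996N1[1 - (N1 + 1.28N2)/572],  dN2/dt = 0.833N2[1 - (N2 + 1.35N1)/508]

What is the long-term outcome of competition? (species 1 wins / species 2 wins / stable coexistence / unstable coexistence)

unstable coexistence (outcome depends on initial conditions)

Compare the nullcline intercepts: K1/α12 = 572/1.28 = 447 < K2 = 508; K2/α21 = 508/1.35 = 376 < K1 = 572.
Since both are reversed, neither can invade when rare; the interior point is a saddle.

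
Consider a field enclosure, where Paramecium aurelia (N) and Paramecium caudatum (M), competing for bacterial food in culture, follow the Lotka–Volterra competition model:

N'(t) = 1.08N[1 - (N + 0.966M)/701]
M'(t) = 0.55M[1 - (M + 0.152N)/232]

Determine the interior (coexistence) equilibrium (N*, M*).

N* ≈ 559, M* ≈ 147

Setting both brackets to zero gives the nullclines N + 0.966M = 701 and 0.152N + M = 232.
Substituting M = 232 - 0.152N into the first: N(1 - 0.966·0.152) = 701 - 0.966·232.
So N* = 477/0.853 = 559, and then M* = 232 - 0.152·559 = 147.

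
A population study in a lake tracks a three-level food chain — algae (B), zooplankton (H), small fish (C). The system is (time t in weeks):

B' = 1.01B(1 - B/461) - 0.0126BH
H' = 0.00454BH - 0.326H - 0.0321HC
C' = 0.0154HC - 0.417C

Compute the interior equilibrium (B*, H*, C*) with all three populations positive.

From dC/dt = 0: 0.0154H* = 0.417, so H* = 27.1.
From dB/dt = 0: 1.01(1 - B*/461) = 0.0126·27.1, giving B* = 461·(1 - 0.338) = 305.
From dH/dt = 0: 0.00454·305 - 0.326 = 0.0321C*, so C* = 1.06/0.0321 = 33.

B* ≈ 305, H* ≈ 27.1, C* ≈ 33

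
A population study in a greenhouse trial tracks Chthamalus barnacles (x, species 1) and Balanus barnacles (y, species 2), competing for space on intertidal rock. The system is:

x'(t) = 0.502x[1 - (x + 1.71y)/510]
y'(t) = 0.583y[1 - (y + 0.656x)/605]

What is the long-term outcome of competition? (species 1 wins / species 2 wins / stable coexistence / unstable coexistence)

Compare the nullcline intercepts: K1/α12 = 510/1.71 = 298 < K2 = 605; K2/α21 = 605/0.656 = 922 > K1 = 510.
Since the inequalities point opposite ways, species 2 can invade but species 1 cannot.

species 2 excludes species 1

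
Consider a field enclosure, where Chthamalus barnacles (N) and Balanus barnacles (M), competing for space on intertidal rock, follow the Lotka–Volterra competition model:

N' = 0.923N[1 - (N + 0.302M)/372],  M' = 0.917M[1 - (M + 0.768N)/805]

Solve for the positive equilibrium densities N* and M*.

Setting both brackets to zero gives the nullclines N + 0.302M = 372 and 0.768N + M = 805.
Substituting M = 805 - 0.768N into the first: N(1 - 0.302·0.768) = 372 - 0.302·805.
So N* = 129/0.768 = 168, and then M* = 805 - 0.768·168 = 676.

N* ≈ 168, M* ≈ 676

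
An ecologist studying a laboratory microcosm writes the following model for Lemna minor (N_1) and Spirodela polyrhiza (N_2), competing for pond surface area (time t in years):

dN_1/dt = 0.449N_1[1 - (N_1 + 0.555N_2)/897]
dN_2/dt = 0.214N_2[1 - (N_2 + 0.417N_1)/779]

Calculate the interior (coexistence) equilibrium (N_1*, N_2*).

N_1* ≈ 605, N_2* ≈ 527

Setting both brackets to zero gives the nullclines N_1 + 0.555N_2 = 897 and 0.417N_1 + N_2 = 779.
Substituting N_2 = 779 - 0.417N_1 into the first: N_1(1 - 0.555·0.417) = 897 - 0.555·779.
So N_1* = 465/0.769 = 605, and then N_2* = 779 - 0.417·605 = 527.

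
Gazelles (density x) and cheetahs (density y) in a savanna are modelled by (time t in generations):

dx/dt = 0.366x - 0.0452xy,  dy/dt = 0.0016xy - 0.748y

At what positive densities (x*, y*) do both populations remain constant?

x* ≈ 468, y* ≈ 8.1

Set dy/dt = 0 with y > 0: 0.0016x - 0.748 = 0, so x* = 0.748/0.0016 = 468.
Set dx/dt = 0 with x > 0: 0.366 - 0.0452y = 0, so y* = 0.366/0.0452 = 8.1.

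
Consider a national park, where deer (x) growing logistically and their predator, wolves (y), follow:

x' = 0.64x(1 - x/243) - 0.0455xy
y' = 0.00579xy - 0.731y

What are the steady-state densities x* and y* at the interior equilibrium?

x* ≈ 126, y* ≈ 6.76

From dy/dt = 0 with y > 0: 0.00579x* = 0.731, so x* = 126.
Substitute into dx/dt = 0: 0.64(1 - 126/243) = 0.0455y*.
The bracket is 0.48, giving y* = 0.307/0.0455 = 6.76.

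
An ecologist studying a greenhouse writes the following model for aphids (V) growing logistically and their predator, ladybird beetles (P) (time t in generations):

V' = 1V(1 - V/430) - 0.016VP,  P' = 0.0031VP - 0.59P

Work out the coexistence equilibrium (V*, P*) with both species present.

From dP/dt = 0 with P > 0: 0.0031V* = 0.59, so V* = 190.
Substitute into dV/dt = 0: 1(1 - 190/430) = 0.016P*.
The bracket is 0.557, giving P* = 0.557/0.016 = 34.8.

V* ≈ 190, P* ≈ 34.8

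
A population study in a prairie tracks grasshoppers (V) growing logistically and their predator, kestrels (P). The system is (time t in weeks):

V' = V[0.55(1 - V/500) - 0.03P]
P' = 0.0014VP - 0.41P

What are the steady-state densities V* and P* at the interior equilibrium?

From dP/dt = 0 with P > 0: 0.0014V* = 0.41, so V* = 293.
Substitute into dV/dt = 0: 0.55(1 - 293/500) = 0.03P*.
The bracket is 0.414, giving P* = 0.228/0.03 = 7.6.

V* ≈ 293, P* ≈ 7.6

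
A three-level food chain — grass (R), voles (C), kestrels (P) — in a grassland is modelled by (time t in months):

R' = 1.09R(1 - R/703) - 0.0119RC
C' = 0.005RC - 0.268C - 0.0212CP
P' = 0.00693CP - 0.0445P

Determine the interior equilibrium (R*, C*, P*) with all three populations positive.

From dP/dt = 0: 0.00693C* = 0.0445, so C* = 6.42.
From dR/dt = 0: 1.09(1 - R*/703) = 0.0119·6.42, giving R* = 703·(1 - 0.0701) = 654.
From dC/dt = 0: 0.005·654 - 0.268 = 0.0212P*, so P* = 3/0.0212 = 142.

R* ≈ 654, C* ≈ 6.42, P* ≈ 142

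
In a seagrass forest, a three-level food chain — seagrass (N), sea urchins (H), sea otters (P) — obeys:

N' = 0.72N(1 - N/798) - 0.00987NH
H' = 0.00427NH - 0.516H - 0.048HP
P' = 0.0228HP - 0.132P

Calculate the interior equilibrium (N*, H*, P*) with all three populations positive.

N* ≈ 735, H* ≈ 5.79, P* ≈ 54.6

From dP/dt = 0: 0.0228H* = 0.132, so H* = 5.79.
From dN/dt = 0: 0.72(1 - N*/798) = 0.00987·5.79, giving N* = 798·(1 - 0.0794) = 735.
From dH/dt = 0: 0.00427·735 - 0.516 = 0.048P*, so P* = 2.62/0.048 = 54.6.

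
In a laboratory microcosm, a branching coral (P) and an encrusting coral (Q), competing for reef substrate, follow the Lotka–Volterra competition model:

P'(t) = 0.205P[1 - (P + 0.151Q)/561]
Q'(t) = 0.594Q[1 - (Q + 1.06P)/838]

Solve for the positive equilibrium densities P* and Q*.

Setting both brackets to zero gives the nullclines P + 0.151Q = 561 and 1.06P + Q = 838.
Substituting Q = 838 - 1.06P into the first: P(1 - 0.151·1.06) = 561 - 0.151·838.
So P* = 434/0.84 = 517, and then Q* = 838 - 1.06·517 = 290.

P* ≈ 517, Q* ≈ 290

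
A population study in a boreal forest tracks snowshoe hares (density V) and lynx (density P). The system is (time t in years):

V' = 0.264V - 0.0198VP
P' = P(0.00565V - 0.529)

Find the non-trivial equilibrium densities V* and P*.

Set dP/dt = 0 with P > 0: 0.00565V - 0.529 = 0, so V* = 0.529/0.00565 = 93.6.
Set dV/dt = 0 with V > 0: 0.264 - 0.0198P = 0, so P* = 0.264/0.0198 = 13.3.

V* ≈ 93.6, P* ≈ 13.3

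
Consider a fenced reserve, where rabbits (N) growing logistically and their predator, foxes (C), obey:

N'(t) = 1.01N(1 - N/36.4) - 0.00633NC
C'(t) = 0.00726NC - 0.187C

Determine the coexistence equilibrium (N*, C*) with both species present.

N* ≈ 25.8, C* ≈ 46.7

From dC/dt = 0 with C > 0: 0.00726N* = 0.187, so N* = 25.8.
Substitute into dN/dt = 0: 1.01(1 - 25.8/36.4) = 0.00633C*.
The bracket is 0.292, giving C* = 0.295/0.00633 = 46.7.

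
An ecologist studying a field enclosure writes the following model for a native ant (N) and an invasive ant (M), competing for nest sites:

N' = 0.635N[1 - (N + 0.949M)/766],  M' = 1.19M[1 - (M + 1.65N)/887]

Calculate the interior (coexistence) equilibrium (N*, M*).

N* ≈ 134, M* ≈ 666

Setting both brackets to zero gives the nullclines N + 0.949M = 766 and 1.65N + M = 887.
Substituting M = 887 - 1.65N into the first: N(1 - 0.949·1.65) = 766 - 0.949·887.
So N* = -75.8/-0.566 = 134, and then M* = 887 - 1.65·134 = 666.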